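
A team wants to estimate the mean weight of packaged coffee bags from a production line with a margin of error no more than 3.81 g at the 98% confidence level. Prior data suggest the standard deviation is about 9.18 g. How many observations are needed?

n = 32

For a mean, the margin of error is E = z·σ/√n, so n = (zσ/E)².
At 98% confidence, z = 2.326.
n = (2.326 × 9.18 / 3.81)² = 31.41
Round up: n = 32.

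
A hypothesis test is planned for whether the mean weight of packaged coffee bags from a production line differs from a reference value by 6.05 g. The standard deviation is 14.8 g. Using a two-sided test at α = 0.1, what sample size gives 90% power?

n = 52

For a one-sample z-test, n = ((z_{α/2} + z_β)·σ/δ)².
z_{α/2} = 1.645 (two-sided α = 0.1); z_β = 1.282 (power 90% → β = 0.1).
n = (2.927 × 14.8 / 6.05)² = 51.27
Round up: n = 52.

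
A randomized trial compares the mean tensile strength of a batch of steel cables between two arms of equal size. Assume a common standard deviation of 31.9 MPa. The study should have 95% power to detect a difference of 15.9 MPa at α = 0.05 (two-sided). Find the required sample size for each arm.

105 per group

For two equal groups, n per group = 2·((z_{α/2} + z_β)·σ/δ)².
z_{α/2} = 1.960; z_β = 1.645 (power 95%).
n = 2 × (3.605 × 31.9 / 15.9)² = 2 × 52.31 = 104.62
Round up: n = 105 per group.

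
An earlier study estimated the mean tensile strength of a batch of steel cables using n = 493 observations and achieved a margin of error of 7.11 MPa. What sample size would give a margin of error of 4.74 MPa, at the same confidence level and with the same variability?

Margin of error scales as 1/√n, so n₂ = n₁·(E₁/E₂)².
n₂ = 493 × (7.11/4.74)² = 493 × 2.25 = 1109.25
Round up: n₂ = 1110.

n = 1110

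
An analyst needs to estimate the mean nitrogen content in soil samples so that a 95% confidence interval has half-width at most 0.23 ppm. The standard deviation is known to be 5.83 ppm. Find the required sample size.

For a mean, the margin of error is E = z·σ/√n, so n = (zσ/E)².
At 95% confidence, z = 1.960.
n = (1.960 × 5.83 / 0.23)² = 2468.28
Round up: n = 2469.

2469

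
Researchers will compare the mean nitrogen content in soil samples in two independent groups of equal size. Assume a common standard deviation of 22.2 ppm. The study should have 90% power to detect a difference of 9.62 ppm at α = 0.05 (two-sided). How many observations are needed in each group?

For two equal groups, n per group = 2·((z_{α/2} + z_β)·σ/δ)².
z_{α/2} = 1.960; z_β = 1.282 (power 90%).
n = 2 × (3.242 × 22.2 / 9.62)² = 2 × 55.97 = 111.94
Round up: n = 112 per group.

112 per group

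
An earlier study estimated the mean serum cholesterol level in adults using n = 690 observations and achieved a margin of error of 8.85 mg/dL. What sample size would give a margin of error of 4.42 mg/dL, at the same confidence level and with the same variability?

Margin of error scales as 1/√n, so n₂ = n₁·(E₁/E₂)².
n₂ = 690 × (8.85/4.42)² = 690 × 4.009 = 2766.21
Round up: n₂ = 2767.

2767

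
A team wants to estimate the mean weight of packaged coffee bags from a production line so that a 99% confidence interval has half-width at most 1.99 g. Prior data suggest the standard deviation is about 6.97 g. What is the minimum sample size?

82

For a mean, the margin of error is E = z·σ/√n, so n = (zσ/E)².
At 99% confidence, z = 2.576.
n = (2.576 × 6.97 / 1.99)² = 81.41
Round up: n = 82.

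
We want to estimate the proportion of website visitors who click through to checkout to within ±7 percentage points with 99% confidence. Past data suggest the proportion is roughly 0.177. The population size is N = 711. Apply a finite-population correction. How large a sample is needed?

155

For a proportion with margin E = 0.07 at 99% confidence, z = 2.576.
n = p̂(1−p̂)(z/E)² = 0.177 × 0.823 × (2.576/0.07)² = 197.27 — call this n₀.
Finite-population correction with N = 711: n = n₀ / (1 + (n₀−1)/N) = 197.27 / 1.276 = 154.60
Round up: n = 155.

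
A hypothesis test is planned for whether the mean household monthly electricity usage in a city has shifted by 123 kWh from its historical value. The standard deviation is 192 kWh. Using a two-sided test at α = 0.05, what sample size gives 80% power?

For a one-sample z-test, n = ((z_{α/2} + z_β)·σ/δ)².
z_{α/2} = 1.960 (two-sided α = 0.05); z_β = 0.842 (power 80% → β = 0.2).
n = (2.802 × 192 / 123)² = 19.13
Round up: n = 20.

20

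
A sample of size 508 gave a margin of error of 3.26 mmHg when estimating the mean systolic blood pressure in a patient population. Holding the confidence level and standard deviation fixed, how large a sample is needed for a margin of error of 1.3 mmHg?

Margin of error scales as 1/√n, so n₂ = n₁·(E₁/E₂)².
n₂ = 508 × (3.26/1.3)² = 508 × 6.289 = 3194.81
Round up: n₂ = 3195.

3195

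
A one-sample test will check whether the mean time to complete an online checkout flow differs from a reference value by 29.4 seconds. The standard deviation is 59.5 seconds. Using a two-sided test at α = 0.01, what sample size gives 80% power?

For a one-sample z-test, n = ((z_{α/2} + z_β)·σ/δ)².
z_{α/2} = 2.576 (two-sided α = 0.01); z_β = 0.842 (power 80% → β = 0.2).
n = (3.418 × 59.5 / 29.4)² = 47.85
Round up: n = 48.

48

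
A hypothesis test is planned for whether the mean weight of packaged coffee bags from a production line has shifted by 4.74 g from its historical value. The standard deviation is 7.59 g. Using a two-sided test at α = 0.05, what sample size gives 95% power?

34

For a one-sample z-test, n = ((z_{α/2} + z_β)·σ/δ)².
z_{α/2} = 1.960 (two-sided α = 0.05); z_β = 1.645 (power 95% → β = 0.05).
n = (3.605 × 7.59 / 4.74)² = 33.32
Round up: n = 34.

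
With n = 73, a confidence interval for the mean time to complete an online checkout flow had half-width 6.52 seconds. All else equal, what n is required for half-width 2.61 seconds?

Margin of error scales as 1/√n, so n₂ = n₁·(E₁/E₂)².
n₂ = 73 × (6.52/2.61)² = 73 × 6.24 = 455.52
Round up: n₂ = 456.

456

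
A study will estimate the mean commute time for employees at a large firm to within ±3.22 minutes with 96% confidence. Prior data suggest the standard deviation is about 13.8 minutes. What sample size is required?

n = 78

For a mean, the margin of error is E = z·σ/√n, so n = (zσ/E)².
At 96% confidence, z = 2.054.
n = (2.054 × 13.8 / 3.22)² = 77.49
Round up: n = 78.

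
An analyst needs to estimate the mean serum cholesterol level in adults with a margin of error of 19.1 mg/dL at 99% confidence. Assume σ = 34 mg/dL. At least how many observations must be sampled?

For a mean, the margin of error is E = z·σ/√n, so n = (zσ/E)².
At 99% confidence, z = 2.576.
n = (2.576 × 34 / 19.1)² = 21.03
Round up: n = 22.

22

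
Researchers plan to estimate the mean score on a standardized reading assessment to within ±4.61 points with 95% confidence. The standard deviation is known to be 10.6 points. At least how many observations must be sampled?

21

For a mean, the margin of error is E = z·σ/√n, so n = (zσ/E)².
At 95% confidence, z = 1.960.
n = (1.960 × 10.6 / 4.61)² = 20.31
Round up: n = 21.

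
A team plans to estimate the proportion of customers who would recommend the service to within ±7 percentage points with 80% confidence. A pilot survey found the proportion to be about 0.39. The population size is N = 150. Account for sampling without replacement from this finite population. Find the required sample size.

For a proportion with margin E = 0.07 at 80% confidence, z = 1.282.
n = p̂(1−p̂)(z/E)² = 0.39 × 0.61 × (1.282/0.07)² = 79.79 — call this n₀.
Finite-population correction with N = 150: n = n₀ / (1 + (n₀−1)/N) = 79.79 / 1.525 = 52.32
Round up: n = 53.

53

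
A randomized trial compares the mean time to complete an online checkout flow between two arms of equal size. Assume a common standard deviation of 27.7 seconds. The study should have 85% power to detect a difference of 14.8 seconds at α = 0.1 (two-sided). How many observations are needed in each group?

For two equal groups, n per group = 2·((z_{α/2} + z_β)·σ/δ)².
z_{α/2} = 1.645; z_β = 1.036 (power 85%).
n = 2 × (2.681 × 27.7 / 14.8)² = 2 × 25.18 = 50.36
Round up: n = 51 per group.

51 per group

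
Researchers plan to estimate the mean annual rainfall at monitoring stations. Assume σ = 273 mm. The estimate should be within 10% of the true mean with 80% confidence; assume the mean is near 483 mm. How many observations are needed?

53

For a mean, the margin of error is E = z·σ/√n, so n = (zσ/E)².
At 80% confidence, z = 1.282.
E = 10% of 483 = 48.3 mm.
n = (1.282 × 273 / 48.3)² = 52.51
Round up: n = 53.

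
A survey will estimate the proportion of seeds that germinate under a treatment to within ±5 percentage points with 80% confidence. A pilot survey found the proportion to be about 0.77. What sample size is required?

For a proportion with margin E = 0.05 at 80% confidence, z = 1.282.
n = p̂(1−p̂)(z/E)² = 0.77 × 0.23 × (1.282/0.05)² = 116.43
Round up: n = 117.

117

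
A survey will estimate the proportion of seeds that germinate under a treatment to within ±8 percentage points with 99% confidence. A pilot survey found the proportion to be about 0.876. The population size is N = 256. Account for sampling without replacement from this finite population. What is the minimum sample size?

For a proportion with margin E = 0.08 at 99% confidence, z = 2.576.
n = p̂(1−p̂)(z/E)² = 0.876 × 0.124 × (2.576/0.08)² = 112.63 — call this n₀.
Finite-population correction with N = 256: n = n₀ / (1 + (n₀−1)/N) = 112.63 / 1.436 = 78.43
Round up: n = 79.

79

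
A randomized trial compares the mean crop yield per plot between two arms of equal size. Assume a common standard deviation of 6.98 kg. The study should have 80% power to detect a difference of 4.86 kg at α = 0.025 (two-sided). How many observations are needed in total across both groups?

For two equal groups, n per group = 2·((z_{α/2} + z_β)·σ/δ)².
z_{α/2} = 2.241; z_β = 0.842 (power 80%).
n = 2 × (3.083 × 6.98 / 4.86)² = 2 × 19.61 = 39.22
Round up: n = 40 per group.
Total across both groups: 2 × 40 = 80.

80 total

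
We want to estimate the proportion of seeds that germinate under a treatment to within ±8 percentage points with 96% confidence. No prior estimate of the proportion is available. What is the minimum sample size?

165

For a proportion with margin E = 0.08 at 96% confidence, z = 2.054.
With no prior estimate, use p = 0.5, which maximizes p(1−p) at 0.25.
n = 0.25 × (z/E)² = 0.25 × (2.054/0.08)² = 164.80
Round up: n = 165.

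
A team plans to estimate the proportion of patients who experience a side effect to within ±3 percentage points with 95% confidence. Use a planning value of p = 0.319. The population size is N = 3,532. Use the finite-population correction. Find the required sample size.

n = 735

For a proportion with margin E = 0.03 at 95% confidence, z = 1.960.
n = p̂(1−p̂)(z/E)² = 0.319 × 0.681 × (1.960/0.03)² = 927.27 — call this n₀.
Finite-population correction with N = 3,532: n = n₀ / (1 + (n₀−1)/N) = 927.27 / 1.262 = 734.76
Round up: n = 735.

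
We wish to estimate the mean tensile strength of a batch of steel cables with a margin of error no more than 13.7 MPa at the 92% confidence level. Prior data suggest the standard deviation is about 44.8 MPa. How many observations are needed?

For a mean, the margin of error is E = z·σ/√n, so n = (zσ/E)².
At 92% confidence, z = 1.751.
n = (1.751 × 44.8 / 13.7)² = 32.79
Round up: n = 33.

33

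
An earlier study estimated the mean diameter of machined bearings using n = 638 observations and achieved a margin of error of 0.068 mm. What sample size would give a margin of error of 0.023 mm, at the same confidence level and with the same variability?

n = 5577

Margin of error scales as 1/√n, so n₂ = n₁·(E₁/E₂)².
n₂ = 638 × (0.068/0.023)² = 638 × 8.741 = 5576.76
Round up: n₂ = 5577.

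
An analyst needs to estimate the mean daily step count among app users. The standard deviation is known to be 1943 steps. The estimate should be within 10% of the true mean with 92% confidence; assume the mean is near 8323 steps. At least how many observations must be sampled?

n = 17

For a mean, the margin of error is E = z·σ/√n, so n = (zσ/E)².
At 92% confidence, z = 1.751.
E = 10% of 8323 = 832.3 steps.
n = (1.751 × 1943 / 832.3)² = 16.71
Round up: n = 17.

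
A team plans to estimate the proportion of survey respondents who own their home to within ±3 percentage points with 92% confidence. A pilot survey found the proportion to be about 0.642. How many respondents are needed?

For a proportion with margin E = 0.03 at 92% confidence, z = 1.751.
n = p̂(1−p̂)(z/E)² = 0.642 × 0.358 × (1.751/0.03)² = 782.97
Round up: n = 783.

n = 783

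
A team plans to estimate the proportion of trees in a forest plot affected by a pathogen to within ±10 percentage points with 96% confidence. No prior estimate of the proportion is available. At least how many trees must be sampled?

n = 106

For a proportion with margin E = 0.1 at 96% confidence, z = 2.054.
With no prior estimate, use p = 0.5, which maximizes p(1−p) at 0.25.
n = 0.25 × (z/E)² = 0.25 × (2.054/0.1)² = 105.47
Round up: n = 106.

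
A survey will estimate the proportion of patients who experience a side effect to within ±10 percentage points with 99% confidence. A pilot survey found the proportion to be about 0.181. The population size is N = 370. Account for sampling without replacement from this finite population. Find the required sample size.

For a proportion with margin E = 0.1 at 99% confidence, z = 2.576.
n = p̂(1−p̂)(z/E)² = 0.181 × 0.819 × (2.576/0.1)² = 98.37 — call this n₀.
Finite-population correction with N = 370: n = n₀ / (1 + (n₀−1)/N) = 98.37 / 1.263 = 77.89
Round up: n = 78.

78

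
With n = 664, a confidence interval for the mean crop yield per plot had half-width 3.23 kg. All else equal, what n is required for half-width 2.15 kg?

Margin of error scales as 1/√n, so n₂ = n₁·(E₁/E₂)².
n₂ = 664 × (3.23/2.15)² = 664 × 2.257 = 1498.65
Round up: n₂ = 1499.

n = 1499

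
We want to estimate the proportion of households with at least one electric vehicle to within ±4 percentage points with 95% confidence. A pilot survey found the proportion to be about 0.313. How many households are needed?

517

For a proportion with margin E = 0.04 at 95% confidence, z = 1.960.
n = p̂(1−p̂)(z/E)² = 0.313 × 0.687 × (1.960/0.04)² = 516.29
Round up: n = 517.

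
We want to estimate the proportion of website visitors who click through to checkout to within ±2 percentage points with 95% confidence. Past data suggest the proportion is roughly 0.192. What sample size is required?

For a proportion with margin E = 0.02 at 95% confidence, z = 1.960.
n = p̂(1−p̂)(z/E)² = 0.192 × 0.808 × (1.960/0.02)² = 1489.93
Round up: n = 1490.

1490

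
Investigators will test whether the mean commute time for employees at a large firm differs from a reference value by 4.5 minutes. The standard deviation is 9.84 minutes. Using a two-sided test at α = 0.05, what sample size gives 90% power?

51

For a one-sample z-test, n = ((z_{α/2} + z_β)·σ/δ)².
z_{α/2} = 1.960 (two-sided α = 0.05); z_β = 1.282 (power 90% → β = 0.1).
n = (3.242 × 9.84 / 4.5)² = 50.26
Round up: n = 51.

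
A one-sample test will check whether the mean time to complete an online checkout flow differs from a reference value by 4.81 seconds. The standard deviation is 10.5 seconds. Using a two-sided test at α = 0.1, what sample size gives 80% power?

n = 30

For a one-sample z-test, n = ((z_{α/2} + z_β)·σ/δ)².
z_{α/2} = 1.645 (two-sided α = 0.1); z_β = 0.842 (power 80% → β = 0.2).
n = (2.487 × 10.5 / 4.81)² = 29.47
Round up: n = 30.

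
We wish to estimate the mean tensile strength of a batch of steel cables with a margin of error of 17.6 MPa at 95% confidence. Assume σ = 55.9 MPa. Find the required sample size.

For a mean, the margin of error is E = z·σ/√n, so n = (zσ/E)².
At 95% confidence, z = 1.960.
n = (1.960 × 55.9 / 17.6)² = 38.75
Round up: n = 39.

n = 39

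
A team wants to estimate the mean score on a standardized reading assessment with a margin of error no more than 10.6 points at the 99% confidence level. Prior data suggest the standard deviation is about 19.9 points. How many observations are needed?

For a mean, the margin of error is E = z·σ/√n, so n = (zσ/E)².
At 99% confidence, z = 2.576.
n = (2.576 × 19.9 / 10.6)² = 23.39
Round up: n = 24.

n = 24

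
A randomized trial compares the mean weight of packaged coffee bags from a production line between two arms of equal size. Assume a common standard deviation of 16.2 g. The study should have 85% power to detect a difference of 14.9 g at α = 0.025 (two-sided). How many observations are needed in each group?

For two equal groups, n per group = 2·((z_{α/2} + z_β)·σ/δ)².
z_{α/2} = 2.241; z_β = 1.036 (power 85%).
n = 2 × (3.277 × 16.2 / 14.9)² = 2 × 12.69 = 25.38
Round up: n = 26 per group.

26 per group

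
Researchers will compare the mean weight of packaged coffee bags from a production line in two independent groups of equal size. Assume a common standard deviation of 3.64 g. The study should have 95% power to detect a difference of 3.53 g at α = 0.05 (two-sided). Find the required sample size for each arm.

For two equal groups, n per group = 2·((z_{α/2} + z_β)·σ/δ)².
z_{α/2} = 1.960; z_β = 1.645 (power 95%).
n = 2 × (3.605 × 3.64 / 3.53)² = 2 × 13.82 = 27.64
Round up: n = 28 per group.

28 per group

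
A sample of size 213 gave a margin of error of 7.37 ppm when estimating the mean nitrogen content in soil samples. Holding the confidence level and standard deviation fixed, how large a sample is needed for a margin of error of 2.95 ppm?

1330

Margin of error scales as 1/√n, so n₂ = n₁·(E₁/E₂)².
n₂ = 213 × (7.37/2.95)² = 213 × 6.242 = 1329.55
Round up: n₂ = 1330.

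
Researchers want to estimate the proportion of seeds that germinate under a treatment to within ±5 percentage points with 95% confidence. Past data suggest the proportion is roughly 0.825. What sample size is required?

n = 222

For a proportion with margin E = 0.05 at 95% confidence, z = 1.960.
n = p̂(1−p̂)(z/E)² = 0.825 × 0.175 × (1.960/0.05)² = 221.85
Round up: n = 222.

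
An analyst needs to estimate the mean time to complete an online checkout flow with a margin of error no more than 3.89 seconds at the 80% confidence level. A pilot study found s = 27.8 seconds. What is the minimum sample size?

n = 84

For a mean, the margin of error is E = z·σ/√n, so n = (zσ/E)².
At 80% confidence, z = 1.282.
n = (1.282 × 27.8 / 3.89)² = 83.94
Round up: n = 84.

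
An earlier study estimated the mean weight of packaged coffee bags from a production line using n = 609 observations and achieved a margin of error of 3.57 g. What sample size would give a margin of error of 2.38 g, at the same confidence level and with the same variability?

1371

Margin of error scales as 1/√n, so n₂ = n₁·(E₁/E₂)².
n₂ = 609 × (3.57/2.38)² = 609 × 2.25 = 1370.25
Round up: n₂ = 1371.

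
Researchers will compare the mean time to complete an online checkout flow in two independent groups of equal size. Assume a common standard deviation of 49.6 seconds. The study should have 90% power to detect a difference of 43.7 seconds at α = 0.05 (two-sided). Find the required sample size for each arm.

For two equal groups, n per group = 2·((z_{α/2} + z_β)·σ/δ)².
z_{α/2} = 1.960; z_β = 1.282 (power 90%).
n = 2 × (3.242 × 49.6 / 43.7)² = 2 × 13.54 = 27.08
Round up: n = 28 per group.

28 per group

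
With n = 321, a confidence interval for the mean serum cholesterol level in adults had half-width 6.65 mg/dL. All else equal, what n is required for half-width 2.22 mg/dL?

Margin of error scales as 1/√n, so n₂ = n₁·(E₁/E₂)².
n₂ = 321 × (6.65/2.22)² = 321 × 8.973 = 2880.33
Round up: n₂ = 2881.

2881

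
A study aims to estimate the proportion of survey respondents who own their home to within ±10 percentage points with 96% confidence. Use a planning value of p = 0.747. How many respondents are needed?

For a proportion with margin E = 0.1 at 96% confidence, z = 2.054.
n = p̂(1−p̂)(z/E)² = 0.747 × 0.253 × (2.054/0.1)² = 79.73
Round up: n = 80.

80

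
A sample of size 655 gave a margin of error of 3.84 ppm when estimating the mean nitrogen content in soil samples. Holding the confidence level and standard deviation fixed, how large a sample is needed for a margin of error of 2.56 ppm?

Margin of error scales as 1/√n, so n₂ = n₁·(E₁/E₂)².
n₂ = 655 × (3.84/2.56)² = 655 × 2.25 = 1473.75
Round up: n₂ = 1474.

1474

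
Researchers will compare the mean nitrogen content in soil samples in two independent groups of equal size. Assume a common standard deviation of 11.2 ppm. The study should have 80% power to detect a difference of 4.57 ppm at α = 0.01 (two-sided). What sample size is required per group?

For two equal groups, n per group = 2·((z_{α/2} + z_β)·σ/δ)².
z_{α/2} = 2.576; z_β = 0.842 (power 80%).
n = 2 × (3.418 × 11.2 / 4.57)² = 2 × 70.17 = 140.34
Round up: n = 141 per group.

141 per group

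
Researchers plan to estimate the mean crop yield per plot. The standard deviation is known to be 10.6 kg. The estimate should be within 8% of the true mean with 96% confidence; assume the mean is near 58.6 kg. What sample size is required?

22

For a mean, the margin of error is E = z·σ/√n, so n = (zσ/E)².
At 96% confidence, z = 2.054.
E = 8% of 58.6 = 4.688 kg.
n = (2.054 × 10.6 / 4.688)² = 21.57
Round up: n = 22.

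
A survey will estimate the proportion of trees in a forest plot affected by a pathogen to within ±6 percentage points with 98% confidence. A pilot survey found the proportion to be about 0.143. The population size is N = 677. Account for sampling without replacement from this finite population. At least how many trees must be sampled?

For a proportion with margin E = 0.06 at 98% confidence, z = 2.326.
n = p̂(1−p̂)(z/E)² = 0.143 × 0.857 × (2.326/0.06)² = 184.18 — call this n₀.
Finite-population correction with N = 677: n = n₀ / (1 + (n₀−1)/N) = 184.18 / 1.271 = 144.91
Round up: n = 145.

n = 145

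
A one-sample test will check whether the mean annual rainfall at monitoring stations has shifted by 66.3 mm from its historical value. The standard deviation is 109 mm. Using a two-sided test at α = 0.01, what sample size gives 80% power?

For a one-sample z-test, n = ((z_{α/2} + z_β)·σ/δ)².
z_{α/2} = 2.576 (two-sided α = 0.01); z_β = 0.842 (power 80% → β = 0.2).
n = (3.418 × 109 / 66.3)² = 31.58
Round up: n = 32.

n = 32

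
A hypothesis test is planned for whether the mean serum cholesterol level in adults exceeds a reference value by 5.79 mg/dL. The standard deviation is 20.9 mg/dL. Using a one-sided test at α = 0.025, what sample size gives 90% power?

137

For a one-sample z-test, n = ((z_α + z_β)·σ/δ)².
z_α = 1.960 (one-sided α = 0.025); z_β = 1.282 (power 90% → β = 0.1).
n = (3.242 × 20.9 / 5.79)² = 136.95
Round up: n = 137.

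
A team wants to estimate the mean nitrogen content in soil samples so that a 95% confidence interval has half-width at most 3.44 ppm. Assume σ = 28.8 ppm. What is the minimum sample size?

For a mean, the margin of error is E = z·σ/√n, so n = (zσ/E)².
At 95% confidence, z = 1.960.
n = (1.960 × 28.8 / 3.44)² = 269.27
Round up: n = 270.

270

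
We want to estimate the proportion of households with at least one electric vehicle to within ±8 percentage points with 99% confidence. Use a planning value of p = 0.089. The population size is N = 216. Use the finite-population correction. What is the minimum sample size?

61

For a proportion with margin E = 0.08 at 99% confidence, z = 2.576.
n = p̂(1−p̂)(z/E)² = 0.089 × 0.911 × (2.576/0.08)² = 84.07 — call this n₀.
Finite-population correction with N = 216: n = n₀ / (1 + (n₀−1)/N) = 84.07 / 1.385 = 60.70
Round up: n = 61.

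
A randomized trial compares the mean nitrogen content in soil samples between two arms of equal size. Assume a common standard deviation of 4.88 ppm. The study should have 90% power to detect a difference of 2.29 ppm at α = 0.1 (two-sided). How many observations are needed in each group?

78 per group

For two equal groups, n per group = 2·((z_{α/2} + z_β)·σ/δ)².
z_{α/2} = 1.645; z_β = 1.282 (power 90%).
n = 2 × (2.927 × 4.88 / 2.29)² = 2 × 38.91 = 77.82
Round up: n = 78 per group.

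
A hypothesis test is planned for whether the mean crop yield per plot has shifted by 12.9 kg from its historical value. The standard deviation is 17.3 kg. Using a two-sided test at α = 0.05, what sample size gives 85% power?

17

For a one-sample z-test, n = ((z_{α/2} + z_β)·σ/δ)².
z_{α/2} = 1.960 (two-sided α = 0.05); z_β = 1.036 (power 85% → β = 0.15).
n = (2.996 × 17.3 / 12.9)² = 16.14
Round up: n = 17.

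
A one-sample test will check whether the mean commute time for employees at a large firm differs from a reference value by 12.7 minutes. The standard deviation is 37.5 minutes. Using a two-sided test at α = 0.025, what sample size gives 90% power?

For a one-sample z-test, n = ((z_{α/2} + z_β)·σ/δ)².
z_{α/2} = 2.241 (two-sided α = 0.025); z_β = 1.282 (power 90% → β = 0.1).
n = (3.523 × 37.5 / 12.7)² = 108.21
Round up: n = 109.

109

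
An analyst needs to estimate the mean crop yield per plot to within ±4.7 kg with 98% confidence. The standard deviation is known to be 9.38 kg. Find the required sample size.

For a mean, the margin of error is E = z·σ/√n, so n = (zσ/E)².
At 98% confidence, z = 2.326.
n = (2.326 × 9.38 / 4.7)² = 21.55
Round up: n = 22.

22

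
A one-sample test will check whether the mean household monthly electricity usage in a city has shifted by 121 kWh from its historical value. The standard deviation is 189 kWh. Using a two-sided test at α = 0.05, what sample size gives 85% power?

For a one-sample z-test, n = ((z_{α/2} + z_β)·σ/δ)².
z_{α/2} = 1.960 (two-sided α = 0.05); z_β = 1.036 (power 85% → β = 0.15).
n = (2.996 × 189 / 121)² = 21.90
Round up: n = 22.

22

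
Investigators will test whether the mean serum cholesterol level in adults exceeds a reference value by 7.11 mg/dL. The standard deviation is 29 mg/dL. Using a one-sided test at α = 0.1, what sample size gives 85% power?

90

For a one-sample z-test, n = ((z_α + z_β)·σ/δ)².
z_α = 1.282 (one-sided α = 0.1); z_β = 1.036 (power 85% → β = 0.15).
n = (2.318 × 29 / 7.11)² = 89.39
Round up: n = 90.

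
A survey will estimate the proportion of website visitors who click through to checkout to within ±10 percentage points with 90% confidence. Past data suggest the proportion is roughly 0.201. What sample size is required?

For a proportion with margin E = 0.1 at 90% confidence, z = 1.645.
n = p̂(1−p̂)(z/E)² = 0.201 × 0.799 × (1.645/0.1)² = 43.46
Round up: n = 44.

n = 44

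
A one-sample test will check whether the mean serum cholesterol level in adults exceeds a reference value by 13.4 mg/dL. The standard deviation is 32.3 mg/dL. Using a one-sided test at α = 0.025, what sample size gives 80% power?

46

For a one-sample z-test, n = ((z_α + z_β)·σ/δ)².
z_α = 1.960 (one-sided α = 0.025); z_β = 0.842 (power 80% → β = 0.2).
n = (2.802 × 32.3 / 13.4)² = 45.62
Round up: n = 46.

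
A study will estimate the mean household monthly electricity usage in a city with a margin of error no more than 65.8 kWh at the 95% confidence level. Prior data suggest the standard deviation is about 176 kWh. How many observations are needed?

28

For a mean, the margin of error is E = z·σ/√n, so n = (zσ/E)².
At 95% confidence, z = 1.960.
n = (1.960 × 176 / 65.8)² = 27.48
Round up: n = 28.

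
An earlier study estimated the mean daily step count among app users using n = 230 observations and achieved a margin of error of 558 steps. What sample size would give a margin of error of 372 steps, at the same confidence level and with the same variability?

518

Margin of error scales as 1/√n, so n₂ = n₁·(E₁/E₂)².
n₂ = 230 × (558/372)² = 230 × 2.25 = 517.50
Round up: n₂ = 518.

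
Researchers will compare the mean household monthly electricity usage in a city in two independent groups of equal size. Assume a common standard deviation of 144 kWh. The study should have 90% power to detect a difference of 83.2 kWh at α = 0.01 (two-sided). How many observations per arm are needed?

90 per group

For two equal groups, n per group = 2·((z_{α/2} + z_β)·σ/δ)².
z_{α/2} = 2.576; z_β = 1.282 (power 90%).
n = 2 × (3.858 × 144 / 83.2)² = 2 × 44.59 = 89.18
Round up: n = 90 per group.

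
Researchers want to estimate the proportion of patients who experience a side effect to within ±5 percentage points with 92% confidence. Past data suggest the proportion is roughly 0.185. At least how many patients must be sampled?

For a proportion with margin E = 0.05 at 92% confidence, z = 1.751.
n = p̂(1−p̂)(z/E)² = 0.185 × 0.815 × (1.751/0.05)² = 184.91
Round up: n = 185.

n = 185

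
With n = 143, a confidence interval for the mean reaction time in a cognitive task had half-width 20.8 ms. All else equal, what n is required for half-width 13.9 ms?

Margin of error scales as 1/√n, so n₂ = n₁·(E₁/E₂)².
n₂ = 143 × (20.8/13.9)² = 143 × 2.239 = 320.18
Round up: n₂ = 321.

n = 321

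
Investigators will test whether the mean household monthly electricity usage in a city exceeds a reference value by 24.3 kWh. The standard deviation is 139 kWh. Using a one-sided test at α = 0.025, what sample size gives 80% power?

For a one-sample z-test, n = ((z_α + z_β)·σ/δ)².
z_α = 1.960 (one-sided α = 0.025); z_β = 0.842 (power 80% → β = 0.2).
n = (2.802 × 139 / 24.3)² = 256.89
Round up: n = 257.

257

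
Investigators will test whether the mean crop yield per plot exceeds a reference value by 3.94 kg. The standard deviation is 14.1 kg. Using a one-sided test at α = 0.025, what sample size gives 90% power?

For a one-sample z-test, n = ((z_α + z_β)·σ/δ)².
z_α = 1.960 (one-sided α = 0.025); z_β = 1.282 (power 90% → β = 0.1).
n = (3.242 × 14.1 / 3.94)² = 134.61
Round up: n = 135.

135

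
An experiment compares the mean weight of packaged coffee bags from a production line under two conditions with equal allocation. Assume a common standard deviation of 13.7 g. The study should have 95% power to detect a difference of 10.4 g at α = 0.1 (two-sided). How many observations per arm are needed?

For two equal groups, n per group = 2·((z_{α/2} + z_β)·σ/δ)².
z_{α/2} = 1.645; z_β = 1.645 (power 95%).
n = 2 × (3.290 × 13.7 / 10.4)² = 2 × 18.78 = 37.56
Round up: n = 38 per group.

38 per group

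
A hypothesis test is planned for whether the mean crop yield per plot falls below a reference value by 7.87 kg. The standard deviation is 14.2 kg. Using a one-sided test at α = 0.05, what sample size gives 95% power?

n = 36

For a one-sample z-test, n = ((z_α + z_β)·σ/δ)².
z_α = 1.645 (one-sided α = 0.05); z_β = 1.645 (power 95% → β = 0.05).
n = (3.290 × 14.2 / 7.87)² = 35.24
Round up: n = 36.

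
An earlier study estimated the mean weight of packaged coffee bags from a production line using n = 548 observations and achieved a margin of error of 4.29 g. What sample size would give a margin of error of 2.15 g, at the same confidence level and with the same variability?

2182

Margin of error scales as 1/√n, so n₂ = n₁·(E₁/E₂)².
n₂ = 548 × (4.29/2.15)² = 548 × 3.981 = 2181.59
Round up: n₂ = 2182.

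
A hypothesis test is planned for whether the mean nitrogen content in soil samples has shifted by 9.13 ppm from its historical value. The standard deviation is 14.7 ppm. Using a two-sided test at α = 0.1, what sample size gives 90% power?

n = 23

For a one-sample z-test, n = ((z_{α/2} + z_β)·σ/δ)².
z_{α/2} = 1.645 (two-sided α = 0.1); z_β = 1.282 (power 90% → β = 0.1).
n = (2.927 × 14.7 / 9.13)² = 22.21
Round up: n = 23.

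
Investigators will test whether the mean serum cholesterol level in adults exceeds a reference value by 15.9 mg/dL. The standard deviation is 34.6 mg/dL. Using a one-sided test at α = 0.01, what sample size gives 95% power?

For a one-sample z-test, n = ((z_α + z_β)·σ/δ)².
z_α = 2.326 (one-sided α = 0.01); z_β = 1.645 (power 95% → β = 0.05).
n = (3.971 × 34.6 / 15.9)² = 74.67
Round up: n = 75.

75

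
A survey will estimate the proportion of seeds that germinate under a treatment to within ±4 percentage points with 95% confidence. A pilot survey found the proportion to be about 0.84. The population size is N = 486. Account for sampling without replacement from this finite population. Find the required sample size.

For a proportion with margin E = 0.04 at 95% confidence, z = 1.960.
n = p̂(1−p̂)(z/E)² = 0.84 × 0.16 × (1.960/0.04)² = 322.69 — call this n₀.
Finite-population correction with N = 486: n = n₀ / (1 + (n₀−1)/N) = 322.69 / 1.662 = 194.16
Round up: n = 195.

n = 195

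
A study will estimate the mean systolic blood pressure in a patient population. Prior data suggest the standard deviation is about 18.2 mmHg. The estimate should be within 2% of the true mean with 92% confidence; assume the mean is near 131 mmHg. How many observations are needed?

n = 148

For a mean, the margin of error is E = z·σ/√n, so n = (zσ/E)².
At 92% confidence, z = 1.751.
E = 2% of 131 = 2.62 mmHg.
n = (1.751 × 18.2 / 2.62)² = 147.95
Round up: n = 148.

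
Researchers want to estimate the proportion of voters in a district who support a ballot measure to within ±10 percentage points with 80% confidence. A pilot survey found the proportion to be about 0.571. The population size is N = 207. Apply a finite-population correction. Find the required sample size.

34

For a proportion with margin E = 0.1 at 80% confidence, z = 1.282.
n = p̂(1−p̂)(z/E)² = 0.571 × 0.429 × (1.282/0.1)² = 40.26 — call this n₀.
Finite-population correction with N = 207: n = n₀ / (1 + (n₀−1)/N) = 40.26 / 1.19 = 33.83
Round up: n = 34.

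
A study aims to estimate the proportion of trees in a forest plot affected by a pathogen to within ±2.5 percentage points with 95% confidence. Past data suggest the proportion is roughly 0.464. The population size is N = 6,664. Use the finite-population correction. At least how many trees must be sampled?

For a proportion with margin E = 0.025 at 95% confidence, z = 1.960.
n = p̂(1−p̂)(z/E)² = 0.464 × 0.536 × (1.960/0.025)² = 1528.67 — call this n₀.
Finite-population correction with N = 6,664: n = n₀ / (1 + (n₀−1)/N) = 1528.67 / 1.229 = 1243.83
Round up: n = 1244.

n = 1244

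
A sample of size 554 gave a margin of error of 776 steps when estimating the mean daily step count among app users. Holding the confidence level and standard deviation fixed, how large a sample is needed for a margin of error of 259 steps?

Margin of error scales as 1/√n, so n₂ = n₁·(E₁/E₂)².
n₂ = 554 × (776/259)² = 554 × 8.977 = 4973.26
Round up: n₂ = 4974.

n = 4974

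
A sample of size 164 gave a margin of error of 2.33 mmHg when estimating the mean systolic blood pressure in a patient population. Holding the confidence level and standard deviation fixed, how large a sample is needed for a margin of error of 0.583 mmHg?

Margin of error scales as 1/√n, so n₂ = n₁·(E₁/E₂)².
n₂ = 164 × (2.33/0.583)² = 164 × 15.97 = 2619.08
Round up: n₂ = 2620.

2620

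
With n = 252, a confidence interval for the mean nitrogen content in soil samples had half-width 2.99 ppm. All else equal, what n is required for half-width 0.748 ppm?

4027

Margin of error scales as 1/√n, so n₂ = n₁·(E₁/E₂)².
n₂ = 252 × (2.99/0.748)² = 252 × 15.98 = 4026.96
Round up: n₂ = 4027.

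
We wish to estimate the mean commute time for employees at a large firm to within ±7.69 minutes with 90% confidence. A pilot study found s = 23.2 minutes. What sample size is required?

For a mean, the margin of error is E = z·σ/√n, so n = (zσ/E)².
At 90% confidence, z = 1.645.
n = (1.645 × 23.2 / 7.69)² = 24.63
Round up: n = 25.

25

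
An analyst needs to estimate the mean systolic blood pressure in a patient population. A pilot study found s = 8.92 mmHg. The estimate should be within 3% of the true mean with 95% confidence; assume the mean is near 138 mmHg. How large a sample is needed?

For a mean, the margin of error is E = z·σ/√n, so n = (zσ/E)².
At 95% confidence, z = 1.960.
E = 3% of 138 = 4.14 mmHg.
n = (1.960 × 8.92 / 4.14)² = 17.83
Round up: n = 18.

18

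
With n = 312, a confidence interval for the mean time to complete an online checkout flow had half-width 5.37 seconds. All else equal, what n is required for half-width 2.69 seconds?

1244

Margin of error scales as 1/√n, so n₂ = n₁·(E₁/E₂)².
n₂ = 312 × (5.37/2.69)² = 312 × 3.985 = 1243.32
Round up: n₂ = 1244.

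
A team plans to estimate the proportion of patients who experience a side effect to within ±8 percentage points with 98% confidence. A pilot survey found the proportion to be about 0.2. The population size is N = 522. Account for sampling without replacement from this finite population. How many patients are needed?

For a proportion with margin E = 0.08 at 98% confidence, z = 2.326.
n = p̂(1−p̂)(z/E)² = 0.2 × 0.8 × (2.326/0.08)² = 135.26 — call this n₀.
Finite-population correction with N = 522: n = n₀ / (1 + (n₀−1)/N) = 135.26 / 1.257 = 107.61
Round up: n = 108.

n = 108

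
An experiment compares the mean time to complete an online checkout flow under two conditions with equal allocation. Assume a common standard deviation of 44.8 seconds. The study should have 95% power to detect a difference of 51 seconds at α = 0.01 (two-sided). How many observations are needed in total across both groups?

56 total

For two equal groups, n per group = 2·((z_{α/2} + z_β)·σ/δ)².
z_{α/2} = 2.576; z_β = 1.645 (power 95%).
n = 2 × (4.221 × 44.8 / 51)² = 2 × 13.75 = 27.50
Round up: n = 28 per group.
Total across both groups: 2 × 28 = 56.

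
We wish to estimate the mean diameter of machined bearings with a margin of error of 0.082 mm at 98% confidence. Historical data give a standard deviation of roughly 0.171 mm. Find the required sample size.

n = 24

For a mean, the margin of error is E = z·σ/√n, so n = (zσ/E)².
At 98% confidence, z = 2.326.
n = (2.326 × 0.171 / 0.082)² = 23.53
Round up: n = 24.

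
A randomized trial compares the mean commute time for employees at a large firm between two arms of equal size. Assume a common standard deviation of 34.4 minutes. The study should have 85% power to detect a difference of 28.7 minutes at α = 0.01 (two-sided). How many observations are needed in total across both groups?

76 total

For two equal groups, n per group = 2·((z_{α/2} + z_β)·σ/δ)².
z_{α/2} = 2.576; z_β = 1.036 (power 85%).
n = 2 × (3.612 × 34.4 / 28.7)² = 2 × 18.74 = 37.48
Round up: n = 38 per group.
Total across both groups: 2 × 38 = 76.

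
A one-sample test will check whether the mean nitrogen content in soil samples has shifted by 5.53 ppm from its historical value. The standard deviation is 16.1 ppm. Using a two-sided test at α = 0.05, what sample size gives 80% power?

67

For a one-sample z-test, n = ((z_{α/2} + z_β)·σ/δ)².
z_{α/2} = 1.960 (two-sided α = 0.05); z_β = 0.842 (power 80% → β = 0.2).
n = (2.802 × 16.1 / 5.53)² = 66.55
Round up: n = 67.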